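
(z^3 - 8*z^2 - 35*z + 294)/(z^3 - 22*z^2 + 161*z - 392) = (z + 6)/(z - 8)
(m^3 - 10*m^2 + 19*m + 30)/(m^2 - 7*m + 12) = (m^3 - 10*m^2 + 19*m + 30)/(m^2 - 7*m + 12)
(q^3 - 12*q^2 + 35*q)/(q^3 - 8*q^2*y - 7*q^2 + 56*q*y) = (5 - q)/(-q + 8*y)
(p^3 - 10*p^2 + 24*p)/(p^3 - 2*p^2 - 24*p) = (p - 4)/(p + 4)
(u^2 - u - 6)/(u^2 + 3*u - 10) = (u^2 - u - 6)/(u^2 + 3*u - 10)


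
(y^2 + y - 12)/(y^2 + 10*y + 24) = (y - 3)/(y + 6)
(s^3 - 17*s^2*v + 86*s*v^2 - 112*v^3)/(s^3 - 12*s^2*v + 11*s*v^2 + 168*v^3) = (s - 2*v)/(s + 3*v)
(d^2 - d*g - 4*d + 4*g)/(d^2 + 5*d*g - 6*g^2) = (d - 4)/(d + 6*g)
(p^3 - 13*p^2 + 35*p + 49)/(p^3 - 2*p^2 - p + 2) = (p^2 - 14*p + 49)/(p^2 - 3*p + 2)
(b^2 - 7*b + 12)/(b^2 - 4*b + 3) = (b - 4)/(b - 1)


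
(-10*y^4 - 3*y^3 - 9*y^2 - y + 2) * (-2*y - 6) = 20*y^5 + 66*y^4 + 36*y^3 + 56*y^2 + 2*y - 12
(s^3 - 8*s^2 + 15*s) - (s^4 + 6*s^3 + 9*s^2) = -s^4 - 5*s^3 - 17*s^2 + 15*s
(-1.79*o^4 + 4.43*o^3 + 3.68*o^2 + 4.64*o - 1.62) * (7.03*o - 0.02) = -12.5837*o^5 + 31.1787*o^4 + 25.7818*o^3 + 32.5456*o^2 - 11.4814*o + 0.0324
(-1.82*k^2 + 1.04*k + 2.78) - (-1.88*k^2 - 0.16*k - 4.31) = 0.0599999999999998*k^2 + 1.2*k + 7.09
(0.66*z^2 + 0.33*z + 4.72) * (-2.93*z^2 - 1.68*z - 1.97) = -1.9338*z^4 - 2.0757*z^3 - 15.6842*z^2 - 8.5797*z - 9.2984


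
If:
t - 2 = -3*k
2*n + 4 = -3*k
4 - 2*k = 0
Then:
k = 2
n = -5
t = -4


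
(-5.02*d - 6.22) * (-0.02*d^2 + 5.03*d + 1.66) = 0.1004*d^3 - 25.1262*d^2 - 39.6198*d - 10.3252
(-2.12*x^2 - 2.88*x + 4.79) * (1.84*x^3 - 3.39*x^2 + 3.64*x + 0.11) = -3.9008*x^5 + 1.8876*x^4 + 10.86*x^3 - 26.9545*x^2 + 17.1188*x + 0.5269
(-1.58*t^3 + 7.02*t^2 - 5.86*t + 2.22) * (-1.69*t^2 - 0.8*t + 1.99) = 2.6702*t^5 - 10.5998*t^4 + 1.1432*t^3 + 14.906*t^2 - 13.4374*t + 4.4178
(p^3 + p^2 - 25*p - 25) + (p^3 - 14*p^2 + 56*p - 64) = 2*p^3 - 13*p^2 + 31*p - 89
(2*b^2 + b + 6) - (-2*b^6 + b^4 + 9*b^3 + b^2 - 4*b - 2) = 2*b^6 - b^4 - 9*b^3 + b^2 + 5*b + 8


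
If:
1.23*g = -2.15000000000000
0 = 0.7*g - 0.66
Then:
No Solution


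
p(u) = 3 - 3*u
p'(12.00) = -3.00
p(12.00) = -33.00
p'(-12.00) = -3.00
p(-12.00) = 39.00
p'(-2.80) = -3.00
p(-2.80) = 11.40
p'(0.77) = -3.00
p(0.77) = 0.69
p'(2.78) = -3.00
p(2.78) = -5.34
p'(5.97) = -3.00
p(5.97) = -14.91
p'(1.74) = -3.00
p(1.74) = -2.22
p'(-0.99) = -3.00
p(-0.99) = 5.97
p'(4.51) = -3.00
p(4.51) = -10.53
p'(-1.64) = -3.00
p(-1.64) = 7.92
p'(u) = -3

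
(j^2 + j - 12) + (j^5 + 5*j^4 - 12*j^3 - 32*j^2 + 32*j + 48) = j^5 + 5*j^4 - 12*j^3 - 31*j^2 + 33*j + 36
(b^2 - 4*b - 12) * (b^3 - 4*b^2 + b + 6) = b^5 - 8*b^4 + 5*b^3 + 50*b^2 - 36*b - 72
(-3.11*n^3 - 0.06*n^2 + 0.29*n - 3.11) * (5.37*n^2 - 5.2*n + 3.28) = -16.7007*n^5 + 15.8498*n^4 - 8.3315*n^3 - 18.4055*n^2 + 17.1232*n - 10.2008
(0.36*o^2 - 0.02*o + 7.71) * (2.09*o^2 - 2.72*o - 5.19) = 0.7524*o^4 - 1.021*o^3 + 14.2999*o^2 - 20.8674*o - 40.0149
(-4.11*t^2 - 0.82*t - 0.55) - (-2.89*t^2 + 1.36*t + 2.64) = -1.22*t^2 - 2.18*t - 3.19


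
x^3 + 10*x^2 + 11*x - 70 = (x - 2)*(x + 5)*(x + 7)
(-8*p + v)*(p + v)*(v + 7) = -8*p^2*v - 56*p^2 - 7*p*v^2 - 49*p*v + v^3 + 7*v^2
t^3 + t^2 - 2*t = t*(t - 1)*(t + 2)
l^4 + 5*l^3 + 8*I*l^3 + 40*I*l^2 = l^2*(l + 5)*(l + 8*I)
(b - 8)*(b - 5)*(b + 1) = b^3 - 12*b^2 + 27*b + 40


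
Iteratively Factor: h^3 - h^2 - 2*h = (h)*(h^2 - h - 2) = h*(h + 1)*(h - 2)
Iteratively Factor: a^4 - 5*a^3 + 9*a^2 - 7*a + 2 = (a - 1)*(a^3 - 4*a^2 + 5*a - 2) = (a - 1)^2*(a^2 - 3*a + 2) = (a - 1)^3*(a - 2)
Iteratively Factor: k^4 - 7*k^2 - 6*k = (k - 3)*(k^3 + 3*k^2 + 2*k) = (k - 3)*(k + 2)*(k^2 + k) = k*(k - 3)*(k + 2)*(k + 1)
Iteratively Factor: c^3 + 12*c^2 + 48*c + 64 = (c + 4)*(c^2 + 8*c + 16) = (c + 4)^2*(c + 4)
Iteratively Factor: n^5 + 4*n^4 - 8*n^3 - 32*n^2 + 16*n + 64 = (n + 2)*(n^4 + 2*n^3 - 12*n^2 - 8*n + 32) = (n - 2)*(n + 2)*(n^3 + 4*n^2 - 4*n - 16) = (n - 2)^2*(n + 2)*(n^2 + 6*n + 8) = (n - 2)^2*(n + 2)*(n + 4)*(n + 2)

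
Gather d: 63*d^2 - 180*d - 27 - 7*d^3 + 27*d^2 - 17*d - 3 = -7*d^3 + 90*d^2 - 197*d - 30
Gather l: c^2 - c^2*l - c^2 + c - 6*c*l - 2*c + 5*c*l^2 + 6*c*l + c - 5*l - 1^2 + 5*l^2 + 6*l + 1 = l^2*(5*c + 5) + l*(1 - c^2)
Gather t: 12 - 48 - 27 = -63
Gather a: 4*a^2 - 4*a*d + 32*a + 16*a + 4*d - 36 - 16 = 4*a^2 + a*(48 - 4*d) + 4*d - 52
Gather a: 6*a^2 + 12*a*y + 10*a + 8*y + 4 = 6*a^2 + a*(12*y + 10) + 8*y + 4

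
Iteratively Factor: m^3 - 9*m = (m)*(m^2 - 9) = m*(m - 3)*(m + 3)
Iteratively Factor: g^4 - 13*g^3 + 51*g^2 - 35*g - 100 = (g - 5)*(g^3 - 8*g^2 + 11*g + 20) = (g - 5)*(g + 1)*(g^2 - 9*g + 20) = (g - 5)^2*(g + 1)*(g - 4)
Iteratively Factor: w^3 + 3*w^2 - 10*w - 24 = (w + 4)*(w^2 - w - 6) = (w + 2)*(w + 4)*(w - 3)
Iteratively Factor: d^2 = (d)*(d)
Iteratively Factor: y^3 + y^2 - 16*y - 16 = (y + 4)*(y^2 - 3*y - 4) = (y - 4)*(y + 4)*(y + 1)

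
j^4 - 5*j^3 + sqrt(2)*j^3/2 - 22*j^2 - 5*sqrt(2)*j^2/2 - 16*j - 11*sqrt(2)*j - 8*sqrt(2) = (j - 8)*(j + 1)*(j + 2)*(j + sqrt(2)/2)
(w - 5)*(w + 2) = w^2 - 3*w - 10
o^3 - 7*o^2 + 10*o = o*(o - 5)*(o - 2)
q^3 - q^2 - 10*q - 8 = (q - 4)*(q + 1)*(q + 2)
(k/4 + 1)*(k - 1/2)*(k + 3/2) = k^3/4 + 5*k^2/4 + 13*k/16 - 3/4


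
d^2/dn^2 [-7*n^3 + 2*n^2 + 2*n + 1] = 4 - 42*n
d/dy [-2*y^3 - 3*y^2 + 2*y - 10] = -6*y^2 - 6*y + 2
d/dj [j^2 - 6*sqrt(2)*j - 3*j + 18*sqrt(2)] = 2*j - 6*sqrt(2) - 3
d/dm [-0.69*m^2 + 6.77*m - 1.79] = 6.77 - 1.38*m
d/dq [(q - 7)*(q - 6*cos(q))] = q + (q - 7)*(6*sin(q) + 1) - 6*cos(q)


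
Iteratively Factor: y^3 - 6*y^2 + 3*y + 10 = (y - 2)*(y^2 - 4*y - 5) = (y - 2)*(y + 1)*(y - 5)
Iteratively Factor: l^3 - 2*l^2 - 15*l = (l - 5)*(l^2 + 3*l) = l*(l - 5)*(l + 3)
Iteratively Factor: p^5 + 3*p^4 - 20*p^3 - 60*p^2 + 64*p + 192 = (p + 3)*(p^4 - 20*p^2 + 64) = (p - 2)*(p + 3)*(p^3 + 2*p^2 - 16*p - 32) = (p - 4)*(p - 2)*(p + 3)*(p^2 + 6*p + 8) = (p - 4)*(p - 2)*(p + 2)*(p + 3)*(p + 4)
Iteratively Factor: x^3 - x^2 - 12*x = (x + 3)*(x^2 - 4*x) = (x - 4)*(x + 3)*(x)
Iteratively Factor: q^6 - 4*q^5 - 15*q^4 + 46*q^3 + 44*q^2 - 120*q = (q - 2)*(q^5 - 2*q^4 - 19*q^3 + 8*q^2 + 60*q) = (q - 2)*(q + 2)*(q^4 - 4*q^3 - 11*q^2 + 30*q) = (q - 5)*(q - 2)*(q + 2)*(q^3 + q^2 - 6*q) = q*(q - 5)*(q - 2)*(q + 2)*(q^2 + q - 6) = q*(q - 5)*(q - 2)^2*(q + 2)*(q + 3)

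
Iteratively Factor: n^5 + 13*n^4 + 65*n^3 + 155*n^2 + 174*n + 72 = (n + 1)*(n^4 + 12*n^3 + 53*n^2 + 102*n + 72) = (n + 1)*(n + 4)*(n^3 + 8*n^2 + 21*n + 18) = (n + 1)*(n + 2)*(n + 4)*(n^2 + 6*n + 9) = (n + 1)*(n + 2)*(n + 3)*(n + 4)*(n + 3)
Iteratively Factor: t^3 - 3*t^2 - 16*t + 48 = (t - 4)*(t^2 + t - 12) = (t - 4)*(t - 3)*(t + 4)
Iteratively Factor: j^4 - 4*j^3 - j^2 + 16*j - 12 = (j - 1)*(j^3 - 3*j^2 - 4*j + 12) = (j - 3)*(j - 1)*(j^2 - 4) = (j - 3)*(j - 1)*(j + 2)*(j - 2)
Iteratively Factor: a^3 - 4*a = (a + 2)*(a^2 - 2*a) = (a - 2)*(a + 2)*(a)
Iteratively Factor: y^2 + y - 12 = (y - 3)*(y + 4)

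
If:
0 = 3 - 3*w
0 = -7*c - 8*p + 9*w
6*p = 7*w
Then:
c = -1/21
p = 7/6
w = 1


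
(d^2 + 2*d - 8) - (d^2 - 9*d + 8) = 11*d - 16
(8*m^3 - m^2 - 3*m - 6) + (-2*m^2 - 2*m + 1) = 8*m^3 - 3*m^2 - 5*m - 5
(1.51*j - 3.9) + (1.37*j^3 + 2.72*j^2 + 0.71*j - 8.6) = 1.37*j^3 + 2.72*j^2 + 2.22*j - 12.5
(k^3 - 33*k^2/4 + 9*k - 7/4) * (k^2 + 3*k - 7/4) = k^5 - 21*k^4/4 - 35*k^3/2 + 635*k^2/16 - 21*k + 49/16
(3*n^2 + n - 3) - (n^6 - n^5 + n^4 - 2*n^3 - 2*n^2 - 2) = -n^6 + n^5 - n^4 + 2*n^3 + 5*n^2 + n - 1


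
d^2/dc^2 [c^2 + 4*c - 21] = 2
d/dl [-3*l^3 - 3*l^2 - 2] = 3*l*(-3*l - 2)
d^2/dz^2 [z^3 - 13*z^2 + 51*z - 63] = 6*z - 26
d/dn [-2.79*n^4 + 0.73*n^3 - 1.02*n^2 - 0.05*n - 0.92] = -11.16*n^3 + 2.19*n^2 - 2.04*n - 0.05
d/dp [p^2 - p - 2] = 2*p - 1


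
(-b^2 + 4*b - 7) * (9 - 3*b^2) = 3*b^4 - 12*b^3 + 12*b^2 + 36*b - 63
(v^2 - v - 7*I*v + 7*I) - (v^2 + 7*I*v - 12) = -v - 14*I*v + 12 + 7*I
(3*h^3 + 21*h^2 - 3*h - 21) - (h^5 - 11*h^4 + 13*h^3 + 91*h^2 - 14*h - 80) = -h^5 + 11*h^4 - 10*h^3 - 70*h^2 + 11*h + 59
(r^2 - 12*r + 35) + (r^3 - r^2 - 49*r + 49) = r^3 - 61*r + 84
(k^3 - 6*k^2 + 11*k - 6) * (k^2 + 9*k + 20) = k^5 + 3*k^4 - 23*k^3 - 27*k^2 + 166*k - 120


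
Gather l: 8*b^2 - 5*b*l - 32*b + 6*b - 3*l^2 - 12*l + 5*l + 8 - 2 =8*b^2 - 26*b - 3*l^2 + l*(-5*b - 7) + 6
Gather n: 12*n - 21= 12*n - 21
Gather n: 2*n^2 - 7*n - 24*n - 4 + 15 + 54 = 2*n^2 - 31*n + 65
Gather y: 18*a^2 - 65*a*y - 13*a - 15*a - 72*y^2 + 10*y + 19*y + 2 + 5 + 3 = 18*a^2 - 28*a - 72*y^2 + y*(29 - 65*a) + 10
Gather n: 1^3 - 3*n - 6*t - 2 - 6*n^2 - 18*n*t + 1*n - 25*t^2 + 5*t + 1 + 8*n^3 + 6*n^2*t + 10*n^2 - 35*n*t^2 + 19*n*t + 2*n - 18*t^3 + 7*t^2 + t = 8*n^3 + n^2*(6*t + 4) + n*(-35*t^2 + t) - 18*t^3 - 18*t^2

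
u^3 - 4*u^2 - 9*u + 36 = (u - 4)*(u - 3)*(u + 3)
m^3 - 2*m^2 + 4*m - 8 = (m - 2)*(m - 2*I)*(m + 2*I)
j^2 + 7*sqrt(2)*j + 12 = (j + sqrt(2))*(j + 6*sqrt(2))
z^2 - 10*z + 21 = (z - 7)*(z - 3)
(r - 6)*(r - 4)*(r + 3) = r^3 - 7*r^2 - 6*r + 72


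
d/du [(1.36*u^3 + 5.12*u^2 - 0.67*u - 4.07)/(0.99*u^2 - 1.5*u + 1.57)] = (1.3464*u^4 - 4.08*u^3 - 0.6111*u^2 + 24.1354*u - 7.1569)/(0.9801*u^4 - 2.97*u^3 + 5.3586*u^2 - 4.71*u + 2.4649)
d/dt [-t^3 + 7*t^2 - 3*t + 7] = -3*t^2 + 14*t - 3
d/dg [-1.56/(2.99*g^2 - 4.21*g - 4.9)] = (9.3288*g - 6.5676)/(-2.99*g^2 + 4.21*g + 4.9)^2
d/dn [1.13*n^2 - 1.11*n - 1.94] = 2.26*n - 1.11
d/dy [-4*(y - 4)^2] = 32 - 8*y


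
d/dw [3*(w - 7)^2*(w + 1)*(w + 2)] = 12*w^3 - 99*w^2 + 54*w + 357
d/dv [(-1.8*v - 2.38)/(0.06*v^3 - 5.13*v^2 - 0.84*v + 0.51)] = (0.216*v^3 - 8.8056*v^2 - 24.4188*v - 2.9172)/(0.0036*v^6 - 0.6156*v^5 + 26.2161*v^4 + 8.6796*v^3 - 4.527*v^2 - 0.8568*v + 0.2601)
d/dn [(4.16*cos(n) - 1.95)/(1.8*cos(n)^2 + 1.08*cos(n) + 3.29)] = (7.488*cos(n)^2 - 7.02*cos(n) - 15.7924)*sin(n)/(3.24*cos(n)^4 + 3.888*cos(n)^3 + 13.0104*cos(n)^2 + 7.1064*cos(n) + 10.8241)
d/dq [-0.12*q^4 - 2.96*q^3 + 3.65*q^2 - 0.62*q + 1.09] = -0.48*q^3 - 8.88*q^2 + 7.3*q - 0.62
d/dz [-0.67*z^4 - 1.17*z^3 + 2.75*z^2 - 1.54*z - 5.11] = -2.68*z^3 - 3.51*z^2 + 5.5*z - 1.54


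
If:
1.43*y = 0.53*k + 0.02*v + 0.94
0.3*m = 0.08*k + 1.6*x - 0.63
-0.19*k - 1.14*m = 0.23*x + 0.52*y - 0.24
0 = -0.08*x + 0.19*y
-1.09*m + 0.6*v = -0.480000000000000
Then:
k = -1.20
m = 0.22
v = -0.41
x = 0.49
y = 0.21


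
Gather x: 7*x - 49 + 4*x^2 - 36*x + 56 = 4*x^2 - 29*x + 7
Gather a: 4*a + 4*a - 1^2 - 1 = 8*a - 2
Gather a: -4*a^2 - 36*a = -4*a^2 - 36*a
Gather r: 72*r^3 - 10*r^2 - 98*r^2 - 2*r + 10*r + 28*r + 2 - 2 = 72*r^3 - 108*r^2 + 36*r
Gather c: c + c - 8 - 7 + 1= 2*c - 14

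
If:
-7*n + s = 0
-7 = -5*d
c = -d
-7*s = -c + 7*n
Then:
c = -7/5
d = 7/5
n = -1/40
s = -7/40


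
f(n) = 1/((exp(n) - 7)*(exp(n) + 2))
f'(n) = -exp(n)/((exp(n) - 7)*(exp(n) + 2)^2) - exp(n)/((exp(n) - 7)^2*(exp(n) + 2))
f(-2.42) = -0.07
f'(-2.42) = 0.00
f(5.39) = 0.00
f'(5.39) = -0.00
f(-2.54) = -0.07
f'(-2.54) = 0.00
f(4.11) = 0.00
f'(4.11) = -0.00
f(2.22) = 0.04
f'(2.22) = -0.20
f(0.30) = -0.05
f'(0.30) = 0.01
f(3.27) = 0.00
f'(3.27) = -0.00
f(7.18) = 0.00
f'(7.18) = -0.00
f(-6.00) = -0.07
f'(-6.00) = 0.00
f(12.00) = 0.00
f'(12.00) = 0.00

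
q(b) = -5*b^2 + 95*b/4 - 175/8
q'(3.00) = -6.25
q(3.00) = 4.38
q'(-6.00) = 83.75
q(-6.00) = -344.38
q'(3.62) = -12.45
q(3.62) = -1.42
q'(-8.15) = 105.25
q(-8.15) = -547.55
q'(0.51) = 18.65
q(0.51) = -11.06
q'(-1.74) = 41.15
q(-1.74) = -78.34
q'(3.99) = -16.15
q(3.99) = -6.71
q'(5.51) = -31.35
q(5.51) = -42.81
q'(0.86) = 15.15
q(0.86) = -5.15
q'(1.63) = 7.45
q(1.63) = 3.55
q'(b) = 95/4 - 10*b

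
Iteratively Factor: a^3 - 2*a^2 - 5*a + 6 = (a - 3)*(a^2 + a - 2) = (a - 3)*(a - 1)*(a + 2)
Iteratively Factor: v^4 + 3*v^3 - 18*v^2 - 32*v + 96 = (v + 4)*(v^3 - v^2 - 14*v + 24) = (v - 3)*(v + 4)*(v^2 + 2*v - 8) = (v - 3)*(v + 4)^2*(v - 2)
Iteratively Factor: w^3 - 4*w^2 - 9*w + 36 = (w - 3)*(w^2 - w - 12) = (w - 4)*(w - 3)*(w + 3)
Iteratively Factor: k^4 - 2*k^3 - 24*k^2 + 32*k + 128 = (k + 4)*(k^3 - 6*k^2 + 32) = (k + 2)*(k + 4)*(k^2 - 8*k + 16) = (k - 4)*(k + 2)*(k + 4)*(k - 4)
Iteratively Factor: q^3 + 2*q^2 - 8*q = (q - 2)*(q^2 + 4*q) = q*(q - 2)*(q + 4)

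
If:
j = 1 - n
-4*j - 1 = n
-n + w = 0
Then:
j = -2/3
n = 5/3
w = 5/3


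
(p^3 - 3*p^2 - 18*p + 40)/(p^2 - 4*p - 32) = (p^2 - 7*p + 10)/(p - 8)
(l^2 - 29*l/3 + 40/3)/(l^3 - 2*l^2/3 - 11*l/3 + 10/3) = (l - 8)/(l^2 + l - 2)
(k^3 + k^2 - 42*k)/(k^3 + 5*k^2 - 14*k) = (k - 6)/(k - 2)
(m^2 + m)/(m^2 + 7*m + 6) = m/(m + 6)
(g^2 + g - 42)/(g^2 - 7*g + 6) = (g + 7)/(g - 1)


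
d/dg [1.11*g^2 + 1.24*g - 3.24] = 2.22*g + 1.24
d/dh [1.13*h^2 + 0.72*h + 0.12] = 2.26*h + 0.72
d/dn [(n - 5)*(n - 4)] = 2*n - 9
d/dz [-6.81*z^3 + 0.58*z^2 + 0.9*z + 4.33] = -20.43*z^2 + 1.16*z + 0.9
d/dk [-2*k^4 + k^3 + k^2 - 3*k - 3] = -8*k^3 + 3*k^2 + 2*k - 3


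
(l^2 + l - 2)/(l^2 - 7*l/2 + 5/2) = 2*(l + 2)/(2*l - 5)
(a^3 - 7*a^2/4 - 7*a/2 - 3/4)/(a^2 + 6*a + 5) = (4*a^2 - 11*a - 3)/(4*(a + 5))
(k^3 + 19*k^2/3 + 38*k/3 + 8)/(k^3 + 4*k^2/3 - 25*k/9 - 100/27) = 9*(k^2 + 5*k + 6)/(9*k^2 - 25)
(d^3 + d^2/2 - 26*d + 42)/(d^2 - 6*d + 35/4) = 2*(d^2 + 4*d - 12)/(2*d - 5)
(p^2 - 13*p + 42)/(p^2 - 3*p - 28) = (p - 6)/(p + 4)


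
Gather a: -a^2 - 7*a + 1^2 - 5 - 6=-a^2 - 7*a - 10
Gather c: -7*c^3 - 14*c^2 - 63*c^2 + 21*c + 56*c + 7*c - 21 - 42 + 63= -7*c^3 - 77*c^2 + 84*c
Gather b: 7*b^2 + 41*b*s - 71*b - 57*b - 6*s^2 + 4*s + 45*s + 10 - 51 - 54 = 7*b^2 + b*(41*s - 128) - 6*s^2 + 49*s - 95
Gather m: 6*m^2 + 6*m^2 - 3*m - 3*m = 12*m^2 - 6*m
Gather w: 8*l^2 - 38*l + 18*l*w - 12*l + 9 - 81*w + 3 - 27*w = 8*l^2 - 50*l + w*(18*l - 108) + 12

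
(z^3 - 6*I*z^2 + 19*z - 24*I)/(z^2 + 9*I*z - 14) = (z^3 - 6*I*z^2 + 19*z - 24*I)/(z^2 + 9*I*z - 14)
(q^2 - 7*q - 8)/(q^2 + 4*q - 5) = (q^2 - 7*q - 8)/(q^2 + 4*q - 5)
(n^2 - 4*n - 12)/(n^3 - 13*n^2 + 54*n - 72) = (n + 2)/(n^2 - 7*n + 12)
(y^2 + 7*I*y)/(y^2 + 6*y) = (y + 7*I)/(y + 6)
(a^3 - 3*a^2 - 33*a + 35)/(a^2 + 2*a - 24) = (a^3 - 3*a^2 - 33*a + 35)/(a^2 + 2*a - 24)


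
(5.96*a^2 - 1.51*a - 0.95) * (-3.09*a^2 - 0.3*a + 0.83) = -18.4164*a^4 + 2.8779*a^3 + 8.3353*a^2 - 0.9683*a - 0.7885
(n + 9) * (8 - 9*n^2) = -9*n^3 - 81*n^2 + 8*n + 72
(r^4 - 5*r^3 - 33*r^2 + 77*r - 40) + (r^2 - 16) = r^4 - 5*r^3 - 32*r^2 + 77*r - 56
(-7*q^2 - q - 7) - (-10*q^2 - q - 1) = 3*q^2 - 6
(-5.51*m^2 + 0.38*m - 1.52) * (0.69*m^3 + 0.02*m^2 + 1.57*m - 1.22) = -3.8019*m^5 + 0.152*m^4 - 9.6919*m^3 + 7.2884*m^2 - 2.85*m + 1.8544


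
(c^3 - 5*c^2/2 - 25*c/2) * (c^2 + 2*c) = c^5 - c^4/2 - 35*c^3/2 - 25*c^2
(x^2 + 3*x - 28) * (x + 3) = x^3 + 6*x^2 - 19*x - 84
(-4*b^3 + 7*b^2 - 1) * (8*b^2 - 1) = -32*b^5 + 56*b^4 + 4*b^3 - 15*b^2 + 1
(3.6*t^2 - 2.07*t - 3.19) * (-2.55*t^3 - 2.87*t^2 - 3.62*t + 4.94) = -9.18*t^5 - 5.0535*t^4 + 1.0434*t^3 + 34.4327*t^2 + 1.322*t - 15.7586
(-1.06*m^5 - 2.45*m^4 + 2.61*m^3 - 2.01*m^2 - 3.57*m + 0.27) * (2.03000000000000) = -2.1518*m^5 - 4.9735*m^4 + 5.2983*m^3 - 4.0803*m^2 - 7.2471*m + 0.5481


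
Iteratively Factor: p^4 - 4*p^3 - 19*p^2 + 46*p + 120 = (p - 5)*(p^3 + p^2 - 14*p - 24) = (p - 5)*(p - 4)*(p^2 + 5*p + 6) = (p - 5)*(p - 4)*(p + 3)*(p + 2)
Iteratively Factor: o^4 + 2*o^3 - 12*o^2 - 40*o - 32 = (o - 4)*(o^3 + 6*o^2 + 12*o + 8) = (o - 4)*(o + 2)*(o^2 + 4*o + 4) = (o - 4)*(o + 2)^2*(o + 2)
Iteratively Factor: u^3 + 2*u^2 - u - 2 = (u + 1)*(u^2 + u - 2) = (u + 1)*(u + 2)*(u - 1)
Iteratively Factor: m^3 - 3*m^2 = (m)*(m^2 - 3*m) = m^2*(m - 3)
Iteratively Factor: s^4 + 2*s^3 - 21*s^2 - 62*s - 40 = (s + 4)*(s^3 - 2*s^2 - 13*s - 10) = (s - 5)*(s + 4)*(s^2 + 3*s + 2) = (s - 5)*(s + 2)*(s + 4)*(s + 1)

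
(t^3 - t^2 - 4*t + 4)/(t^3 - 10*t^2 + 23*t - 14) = (t + 2)/(t - 7)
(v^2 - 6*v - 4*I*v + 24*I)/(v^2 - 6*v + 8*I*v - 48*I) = (v - 4*I)/(v + 8*I)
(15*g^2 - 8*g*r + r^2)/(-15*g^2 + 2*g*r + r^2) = (-5*g + r)/(5*g + r)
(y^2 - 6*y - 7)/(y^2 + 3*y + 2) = (y - 7)/(y + 2)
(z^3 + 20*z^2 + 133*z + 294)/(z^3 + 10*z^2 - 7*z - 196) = (z + 6)/(z - 4)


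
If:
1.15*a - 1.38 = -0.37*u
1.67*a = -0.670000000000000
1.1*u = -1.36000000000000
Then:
No Solution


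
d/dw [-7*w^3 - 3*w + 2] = -21*w^2 - 3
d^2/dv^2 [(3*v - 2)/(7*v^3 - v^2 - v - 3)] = 2*(-(3*v - 2)*(-21*v^2 + 2*v + 1)^2 + (-63*v^2 + 6*v - (3*v - 2)*(21*v - 1) + 3)*(-7*v^3 + v^2 + v + 3))/(-7*v^3 + v^2 + v + 3)^3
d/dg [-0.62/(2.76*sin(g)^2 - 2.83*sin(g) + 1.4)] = (3.4224*sin(g) - 1.7546)*cos(g)/(2.76*sin(g)^2 - 2.83*sin(g) + 1.4)^2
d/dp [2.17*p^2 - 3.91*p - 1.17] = 4.34*p - 3.91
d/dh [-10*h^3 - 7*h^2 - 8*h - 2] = -30*h^2 - 14*h - 8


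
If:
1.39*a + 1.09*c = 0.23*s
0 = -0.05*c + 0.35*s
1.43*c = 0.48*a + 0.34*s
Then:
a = 0.00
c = 0.00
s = 0.00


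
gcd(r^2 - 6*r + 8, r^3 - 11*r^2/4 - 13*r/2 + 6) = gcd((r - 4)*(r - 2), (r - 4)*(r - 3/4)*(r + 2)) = r - 4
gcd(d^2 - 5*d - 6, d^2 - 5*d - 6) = d^2 - 5*d - 6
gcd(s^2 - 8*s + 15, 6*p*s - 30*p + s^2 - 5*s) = s - 5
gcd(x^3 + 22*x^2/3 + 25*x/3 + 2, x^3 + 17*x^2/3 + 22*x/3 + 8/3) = x + 1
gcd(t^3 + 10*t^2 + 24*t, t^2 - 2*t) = t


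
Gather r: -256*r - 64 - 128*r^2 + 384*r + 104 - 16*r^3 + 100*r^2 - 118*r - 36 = -16*r^3 - 28*r^2 + 10*r + 4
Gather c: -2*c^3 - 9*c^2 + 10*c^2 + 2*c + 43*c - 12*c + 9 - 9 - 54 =-2*c^3 + c^2 + 33*c - 54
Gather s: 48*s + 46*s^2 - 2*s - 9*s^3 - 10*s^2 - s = -9*s^3 + 36*s^2 + 45*s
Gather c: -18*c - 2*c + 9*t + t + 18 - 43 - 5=-20*c + 10*t - 30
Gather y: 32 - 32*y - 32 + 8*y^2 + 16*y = 8*y^2 - 16*y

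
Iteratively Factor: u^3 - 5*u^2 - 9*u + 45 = (u - 3)*(u^2 - 2*u - 15) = (u - 5)*(u - 3)*(u + 3)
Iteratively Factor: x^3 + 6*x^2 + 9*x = (x)*(x^2 + 6*x + 9) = x*(x + 3)*(x + 3)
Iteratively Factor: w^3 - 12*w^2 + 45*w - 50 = (w - 5)*(w^2 - 7*w + 10) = (w - 5)*(w - 2)*(w - 5)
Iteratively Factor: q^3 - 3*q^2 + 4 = (q + 1)*(q^2 - 4*q + 4) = (q - 2)*(q + 1)*(q - 2)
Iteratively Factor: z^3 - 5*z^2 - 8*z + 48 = (z + 3)*(z^2 - 8*z + 16) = (z - 4)*(z + 3)*(z - 4)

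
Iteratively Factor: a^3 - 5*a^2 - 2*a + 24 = (a + 2)*(a^2 - 7*a + 12) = (a - 3)*(a + 2)*(a - 4)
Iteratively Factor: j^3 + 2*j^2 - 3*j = (j + 3)*(j^2 - j) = (j - 1)*(j + 3)*(j)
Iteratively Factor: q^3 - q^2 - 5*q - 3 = (q + 1)*(q^2 - 2*q - 3) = (q + 1)^2*(q - 3)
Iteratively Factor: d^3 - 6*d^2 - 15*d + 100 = (d - 5)*(d^2 - d - 20) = (d - 5)*(d + 4)*(d - 5)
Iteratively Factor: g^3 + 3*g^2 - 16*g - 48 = (g + 3)*(g^2 - 16) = (g + 3)*(g + 4)*(g - 4)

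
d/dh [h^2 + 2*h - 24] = 2*h + 2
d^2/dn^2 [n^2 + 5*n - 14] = 2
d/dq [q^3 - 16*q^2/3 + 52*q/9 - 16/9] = 3*q^2 - 32*q/3 + 52/9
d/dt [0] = 0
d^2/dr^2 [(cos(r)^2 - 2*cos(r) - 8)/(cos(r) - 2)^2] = 2*(85*cos(r)/4 + 8*cos(2*r) - cos(3*r)/4 - 20)/(cos(r) - 2)^4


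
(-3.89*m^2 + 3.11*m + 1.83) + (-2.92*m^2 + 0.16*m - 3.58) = -6.81*m^2 + 3.27*m - 1.75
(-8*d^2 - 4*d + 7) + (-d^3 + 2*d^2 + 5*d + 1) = -d^3 - 6*d^2 + d + 8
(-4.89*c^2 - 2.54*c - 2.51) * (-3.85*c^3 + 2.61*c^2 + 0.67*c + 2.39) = 18.8265*c^5 - 2.9839*c^4 - 0.2422*c^3 - 19.94*c^2 - 7.7523*c - 5.9989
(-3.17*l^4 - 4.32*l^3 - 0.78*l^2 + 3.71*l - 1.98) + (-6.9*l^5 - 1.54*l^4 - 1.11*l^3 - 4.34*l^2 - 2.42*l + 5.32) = -6.9*l^5 - 4.71*l^4 - 5.43*l^3 - 5.12*l^2 + 1.29*l + 3.34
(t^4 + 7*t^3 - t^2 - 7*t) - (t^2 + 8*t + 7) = t^4 + 7*t^3 - 2*t^2 - 15*t - 7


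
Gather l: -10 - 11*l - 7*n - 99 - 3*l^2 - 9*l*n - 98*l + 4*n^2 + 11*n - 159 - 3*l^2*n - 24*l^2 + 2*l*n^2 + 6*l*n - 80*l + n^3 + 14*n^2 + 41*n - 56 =l^2*(-3*n - 27) + l*(2*n^2 - 3*n - 189) + n^3 + 18*n^2 + 45*n - 324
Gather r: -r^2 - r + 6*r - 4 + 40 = -r^2 + 5*r + 36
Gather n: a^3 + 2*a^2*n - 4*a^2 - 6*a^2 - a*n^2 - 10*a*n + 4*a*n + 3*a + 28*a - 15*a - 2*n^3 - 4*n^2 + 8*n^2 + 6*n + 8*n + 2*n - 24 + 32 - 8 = a^3 - 10*a^2 + 16*a - 2*n^3 + n^2*(4 - a) + n*(2*a^2 - 6*a + 16)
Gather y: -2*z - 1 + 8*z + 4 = 6*z + 3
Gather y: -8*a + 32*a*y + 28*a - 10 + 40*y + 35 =20*a + y*(32*a + 40) + 25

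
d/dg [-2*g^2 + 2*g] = 2 - 4*g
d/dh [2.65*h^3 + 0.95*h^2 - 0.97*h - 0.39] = 7.95*h^2 + 1.9*h - 0.97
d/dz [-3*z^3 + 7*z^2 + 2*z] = -9*z^2 + 14*z + 2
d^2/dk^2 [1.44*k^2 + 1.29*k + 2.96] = 2.88000000000000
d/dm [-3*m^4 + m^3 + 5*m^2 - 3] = m*(-12*m^2 + 3*m + 10)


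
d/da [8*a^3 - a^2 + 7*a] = 24*a^2 - 2*a + 7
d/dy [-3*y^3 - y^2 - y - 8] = -9*y^2 - 2*y - 1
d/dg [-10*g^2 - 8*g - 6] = -20*g - 8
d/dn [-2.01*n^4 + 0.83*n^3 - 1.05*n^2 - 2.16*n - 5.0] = -8.04*n^3 + 2.49*n^2 - 2.1*n - 2.16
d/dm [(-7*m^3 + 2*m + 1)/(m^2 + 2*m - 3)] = (-7*m^4 - 28*m^3 + 61*m^2 - 2*m - 8)/(m^4 + 4*m^3 - 2*m^2 - 12*m + 9)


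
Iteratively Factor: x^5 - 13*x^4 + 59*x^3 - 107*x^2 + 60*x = (x - 1)*(x^4 - 12*x^3 + 47*x^2 - 60*x) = (x - 3)*(x - 1)*(x^3 - 9*x^2 + 20*x) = (x - 5)*(x - 3)*(x - 1)*(x^2 - 4*x) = x*(x - 5)*(x - 3)*(x - 1)*(x - 4)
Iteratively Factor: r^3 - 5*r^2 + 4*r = (r - 4)*(r^2 - r) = (r - 4)*(r - 1)*(r)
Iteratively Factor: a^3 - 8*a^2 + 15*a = (a)*(a^2 - 8*a + 15) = a*(a - 5)*(a - 3)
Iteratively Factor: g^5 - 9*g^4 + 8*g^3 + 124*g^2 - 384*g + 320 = (g - 2)*(g^4 - 7*g^3 - 6*g^2 + 112*g - 160) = (g - 2)*(g + 4)*(g^3 - 11*g^2 + 38*g - 40) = (g - 4)*(g - 2)*(g + 4)*(g^2 - 7*g + 10) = (g - 5)*(g - 4)*(g - 2)*(g + 4)*(g - 2)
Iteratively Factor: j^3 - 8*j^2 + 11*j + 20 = (j - 5)*(j^2 - 3*j - 4) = (j - 5)*(j + 1)*(j - 4)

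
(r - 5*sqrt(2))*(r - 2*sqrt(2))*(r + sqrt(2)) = r^3 - 6*sqrt(2)*r^2 + 6*r + 20*sqrt(2)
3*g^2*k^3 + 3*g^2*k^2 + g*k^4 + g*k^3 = k^2*(3*g + k)*(g*k + g)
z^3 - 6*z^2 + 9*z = z*(z - 3)^2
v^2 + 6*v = v*(v + 6)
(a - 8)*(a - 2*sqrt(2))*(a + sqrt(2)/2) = a^3 - 8*a^2 - 3*sqrt(2)*a^2/2 - 2*a + 12*sqrt(2)*a + 16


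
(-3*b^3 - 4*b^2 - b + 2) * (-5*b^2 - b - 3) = 15*b^5 + 23*b^4 + 18*b^3 + 3*b^2 + b - 6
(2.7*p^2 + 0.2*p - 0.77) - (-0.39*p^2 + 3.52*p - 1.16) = 3.09*p^2 - 3.32*p + 0.39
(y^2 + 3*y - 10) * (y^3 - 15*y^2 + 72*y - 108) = y^5 - 12*y^4 + 17*y^3 + 258*y^2 - 1044*y + 1080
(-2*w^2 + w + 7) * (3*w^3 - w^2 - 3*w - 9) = -6*w^5 + 5*w^4 + 26*w^3 + 8*w^2 - 30*w - 63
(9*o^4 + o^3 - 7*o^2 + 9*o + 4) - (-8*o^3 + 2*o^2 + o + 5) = 9*o^4 + 9*o^3 - 9*o^2 + 8*o - 1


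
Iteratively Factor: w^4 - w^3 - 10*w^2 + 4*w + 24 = (w - 3)*(w^3 + 2*w^2 - 4*w - 8) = (w - 3)*(w + 2)*(w^2 - 4) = (w - 3)*(w - 2)*(w + 2)*(w + 2)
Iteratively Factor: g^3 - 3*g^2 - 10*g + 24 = (g + 3)*(g^2 - 6*g + 8) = (g - 4)*(g + 3)*(g - 2)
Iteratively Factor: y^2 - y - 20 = (y - 5)*(y + 4)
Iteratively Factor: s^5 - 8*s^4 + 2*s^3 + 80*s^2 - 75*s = (s - 5)*(s^4 - 3*s^3 - 13*s^2 + 15*s) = (s - 5)*(s + 3)*(s^3 - 6*s^2 + 5*s) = (s - 5)^2*(s + 3)*(s^2 - s) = s*(s - 5)^2*(s + 3)*(s - 1)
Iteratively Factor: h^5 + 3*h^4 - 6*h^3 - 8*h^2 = (h)*(h^4 + 3*h^3 - 6*h^2 - 8*h) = h*(h + 1)*(h^3 + 2*h^2 - 8*h) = h^2*(h + 1)*(h^2 + 2*h - 8) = h^2*(h - 2)*(h + 1)*(h + 4)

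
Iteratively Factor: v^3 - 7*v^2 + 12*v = (v)*(v^2 - 7*v + 12) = v*(v - 4)*(v - 3)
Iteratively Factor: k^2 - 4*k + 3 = (k - 1)*(k - 3)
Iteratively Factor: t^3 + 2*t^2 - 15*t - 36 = (t + 3)*(t^2 - t - 12) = (t + 3)^2*(t - 4)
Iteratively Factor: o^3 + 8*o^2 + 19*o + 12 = (o + 1)*(o^2 + 7*o + 12) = (o + 1)*(o + 4)*(o + 3)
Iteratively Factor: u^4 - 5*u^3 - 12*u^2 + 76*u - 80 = (u - 2)*(u^3 - 3*u^2 - 18*u + 40) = (u - 2)*(u + 4)*(u^2 - 7*u + 10) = (u - 5)*(u - 2)*(u + 4)*(u - 2)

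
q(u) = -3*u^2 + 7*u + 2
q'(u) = 7 - 6*u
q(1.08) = 6.06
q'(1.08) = 0.52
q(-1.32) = -12.47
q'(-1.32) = 14.92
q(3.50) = -10.25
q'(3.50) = -14.00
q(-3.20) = -51.12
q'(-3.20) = 26.20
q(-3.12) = -49.04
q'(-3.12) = 25.72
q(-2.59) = -36.25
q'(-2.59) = 22.54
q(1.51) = 5.73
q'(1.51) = -2.06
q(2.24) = 2.63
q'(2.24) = -6.44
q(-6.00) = -148.00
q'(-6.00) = 43.00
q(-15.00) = -778.00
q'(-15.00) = 97.00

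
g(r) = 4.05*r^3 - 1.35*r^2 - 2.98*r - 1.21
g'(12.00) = 1714.22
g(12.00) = 6767.03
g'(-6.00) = 450.62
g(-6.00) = -906.73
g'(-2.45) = 76.57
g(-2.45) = -61.57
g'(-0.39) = -0.08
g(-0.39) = -0.49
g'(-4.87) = 298.33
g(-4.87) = -486.50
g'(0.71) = 1.23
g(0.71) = -2.56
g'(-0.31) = -0.98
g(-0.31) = -0.54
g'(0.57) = -0.57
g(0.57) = -2.60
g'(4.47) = 227.72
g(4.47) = 320.22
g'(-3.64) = 167.83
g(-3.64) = -203.58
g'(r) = 12.15*r^2 - 2.7*r - 2.98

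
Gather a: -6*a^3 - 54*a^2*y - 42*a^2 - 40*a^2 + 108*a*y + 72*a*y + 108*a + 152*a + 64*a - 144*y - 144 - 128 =-6*a^3 + a^2*(-54*y - 82) + a*(180*y + 324) - 144*y - 272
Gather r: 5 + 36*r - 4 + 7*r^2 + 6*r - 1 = 7*r^2 + 42*r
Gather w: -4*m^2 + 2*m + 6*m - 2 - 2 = -4*m^2 + 8*m - 4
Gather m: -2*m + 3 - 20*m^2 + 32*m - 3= -20*m^2 + 30*m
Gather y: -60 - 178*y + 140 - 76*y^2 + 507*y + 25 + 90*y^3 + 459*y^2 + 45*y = 90*y^3 + 383*y^2 + 374*y + 105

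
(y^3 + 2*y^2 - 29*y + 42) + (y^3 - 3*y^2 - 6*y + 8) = 2*y^3 - y^2 - 35*y + 50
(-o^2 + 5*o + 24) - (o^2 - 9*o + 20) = -2*o^2 + 14*o + 4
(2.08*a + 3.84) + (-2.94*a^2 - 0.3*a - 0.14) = -2.94*a^2 + 1.78*a + 3.7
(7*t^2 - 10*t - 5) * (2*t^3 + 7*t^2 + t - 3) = 14*t^5 + 29*t^4 - 73*t^3 - 66*t^2 + 25*t + 15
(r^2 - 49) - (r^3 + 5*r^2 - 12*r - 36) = -r^3 - 4*r^2 + 12*r - 13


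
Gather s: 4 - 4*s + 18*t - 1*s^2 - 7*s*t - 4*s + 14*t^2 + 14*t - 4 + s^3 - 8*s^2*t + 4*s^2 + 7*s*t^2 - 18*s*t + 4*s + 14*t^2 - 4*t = s^3 + s^2*(3 - 8*t) + s*(7*t^2 - 25*t - 4) + 28*t^2 + 28*t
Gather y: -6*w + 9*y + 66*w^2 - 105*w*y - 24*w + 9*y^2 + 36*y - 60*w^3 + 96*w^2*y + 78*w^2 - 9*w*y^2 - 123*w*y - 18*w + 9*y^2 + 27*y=-60*w^3 + 144*w^2 - 48*w + y^2*(18 - 9*w) + y*(96*w^2 - 228*w + 72)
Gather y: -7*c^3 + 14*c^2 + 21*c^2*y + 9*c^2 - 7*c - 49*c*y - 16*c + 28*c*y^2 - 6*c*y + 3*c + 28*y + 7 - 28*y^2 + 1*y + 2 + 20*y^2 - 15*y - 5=-7*c^3 + 23*c^2 - 20*c + y^2*(28*c - 8) + y*(21*c^2 - 55*c + 14) + 4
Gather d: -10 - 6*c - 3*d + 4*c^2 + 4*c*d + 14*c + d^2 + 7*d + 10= 4*c^2 + 8*c + d^2 + d*(4*c + 4)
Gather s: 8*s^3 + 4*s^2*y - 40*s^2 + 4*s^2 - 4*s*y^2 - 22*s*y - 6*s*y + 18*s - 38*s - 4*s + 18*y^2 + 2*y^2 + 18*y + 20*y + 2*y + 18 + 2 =8*s^3 + s^2*(4*y - 36) + s*(-4*y^2 - 28*y - 24) + 20*y^2 + 40*y + 20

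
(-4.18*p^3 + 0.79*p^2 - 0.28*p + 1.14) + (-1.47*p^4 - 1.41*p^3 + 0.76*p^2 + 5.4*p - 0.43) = -1.47*p^4 - 5.59*p^3 + 1.55*p^2 + 5.12*p + 0.71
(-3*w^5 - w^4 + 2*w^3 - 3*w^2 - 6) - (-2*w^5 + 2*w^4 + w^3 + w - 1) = -w^5 - 3*w^4 + w^3 - 3*w^2 - w - 5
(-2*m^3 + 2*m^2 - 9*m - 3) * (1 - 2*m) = 4*m^4 - 6*m^3 + 20*m^2 - 3*m - 3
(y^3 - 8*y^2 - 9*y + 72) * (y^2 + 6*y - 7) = y^5 - 2*y^4 - 64*y^3 + 74*y^2 + 495*y - 504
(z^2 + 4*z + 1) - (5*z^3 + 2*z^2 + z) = -5*z^3 - z^2 + 3*z + 1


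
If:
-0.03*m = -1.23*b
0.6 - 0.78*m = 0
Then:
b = 0.02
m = 0.77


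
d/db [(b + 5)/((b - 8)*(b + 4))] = (-b^2 - 10*b - 12)/(b^4 - 8*b^3 - 48*b^2 + 256*b + 1024)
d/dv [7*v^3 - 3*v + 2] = 21*v^2 - 3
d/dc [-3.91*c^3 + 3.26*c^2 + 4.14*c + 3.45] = -11.73*c^2 + 6.52*c + 4.14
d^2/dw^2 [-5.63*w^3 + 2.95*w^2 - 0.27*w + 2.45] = 5.9 - 33.78*w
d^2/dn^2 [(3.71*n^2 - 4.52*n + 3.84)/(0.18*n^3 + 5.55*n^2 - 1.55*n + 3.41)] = (0.240408*n^6 - 0.878688000000011*n^5 - 19.3893479999999*n^4 - 187.648422*n^3 + 315.272322*n^2 + 300.916008*n - 88.397058)/(0.005832*n^9 + 0.53946*n^8 + 16.48269*n^7 + 161.994627*n^6 - 121.494735*n^5 + 349.40286*n^4 - 173.451851*n^3 + 218.18544*n^2 - 54.070665*n + 39.651821)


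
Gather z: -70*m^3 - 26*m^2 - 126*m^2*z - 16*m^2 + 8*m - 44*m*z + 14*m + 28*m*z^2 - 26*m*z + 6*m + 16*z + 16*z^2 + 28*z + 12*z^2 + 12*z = -70*m^3 - 42*m^2 + 28*m + z^2*(28*m + 28) + z*(-126*m^2 - 70*m + 56)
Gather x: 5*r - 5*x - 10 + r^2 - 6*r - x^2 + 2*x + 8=r^2 - r - x^2 - 3*x - 2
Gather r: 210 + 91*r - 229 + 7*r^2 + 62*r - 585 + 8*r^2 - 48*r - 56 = 15*r^2 + 105*r - 660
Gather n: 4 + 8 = 12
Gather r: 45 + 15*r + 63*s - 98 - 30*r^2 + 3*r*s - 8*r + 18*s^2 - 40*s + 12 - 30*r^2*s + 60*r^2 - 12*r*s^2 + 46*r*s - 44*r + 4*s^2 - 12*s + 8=r^2*(30 - 30*s) + r*(-12*s^2 + 49*s - 37) + 22*s^2 + 11*s - 33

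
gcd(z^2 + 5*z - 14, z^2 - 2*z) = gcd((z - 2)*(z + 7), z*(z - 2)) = z - 2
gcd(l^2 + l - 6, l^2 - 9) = l + 3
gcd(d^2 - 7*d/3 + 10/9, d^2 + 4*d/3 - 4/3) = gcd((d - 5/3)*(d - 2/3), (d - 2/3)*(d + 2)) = d - 2/3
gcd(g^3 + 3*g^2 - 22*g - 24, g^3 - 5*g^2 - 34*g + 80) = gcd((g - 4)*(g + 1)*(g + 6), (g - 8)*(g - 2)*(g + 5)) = 1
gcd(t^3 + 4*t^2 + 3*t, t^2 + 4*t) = t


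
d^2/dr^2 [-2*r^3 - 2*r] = -12*r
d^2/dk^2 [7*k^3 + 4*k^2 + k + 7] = 42*k + 8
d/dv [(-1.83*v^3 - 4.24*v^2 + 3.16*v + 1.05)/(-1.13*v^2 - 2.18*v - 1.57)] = (2.0679*v^4 + 7.9788*v^3 + 21.4333*v^2 + 15.6866*v - 2.6722)/(1.2769*v^4 + 4.9268*v^3 + 8.3006*v^2 + 6.8452*v + 2.4649)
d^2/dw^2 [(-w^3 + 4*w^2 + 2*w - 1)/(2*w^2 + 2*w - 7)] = 2*(-26*w^3 + 198*w^2 - 75*w + 206)/(8*w^6 + 24*w^5 - 60*w^4 - 160*w^3 + 210*w^2 + 294*w - 343)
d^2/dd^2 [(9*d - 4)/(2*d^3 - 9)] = 24*d*(d^3*(27*d - 12) + (2 - 9*d)*(2*d^3 - 9))/(2*d^3 - 9)^3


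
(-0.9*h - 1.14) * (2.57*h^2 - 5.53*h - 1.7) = -2.313*h^3 + 2.0472*h^2 + 7.8342*h + 1.938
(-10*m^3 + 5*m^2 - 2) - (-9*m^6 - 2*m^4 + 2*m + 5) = 9*m^6 + 2*m^4 - 10*m^3 + 5*m^2 - 2*m - 7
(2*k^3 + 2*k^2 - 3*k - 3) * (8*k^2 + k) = 16*k^5 + 18*k^4 - 22*k^3 - 27*k^2 - 3*k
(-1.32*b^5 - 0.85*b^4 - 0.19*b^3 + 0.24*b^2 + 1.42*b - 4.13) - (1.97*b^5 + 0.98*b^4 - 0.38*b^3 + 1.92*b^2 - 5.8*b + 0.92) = -3.29*b^5 - 1.83*b^4 + 0.19*b^3 - 1.68*b^2 + 7.22*b - 5.05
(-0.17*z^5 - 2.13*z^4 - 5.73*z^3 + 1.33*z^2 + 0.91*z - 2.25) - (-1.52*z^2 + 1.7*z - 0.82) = -0.17*z^5 - 2.13*z^4 - 5.73*z^3 + 2.85*z^2 - 0.79*z - 1.43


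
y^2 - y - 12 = (y - 4)*(y + 3)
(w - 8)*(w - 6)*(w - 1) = w^3 - 15*w^2 + 62*w - 48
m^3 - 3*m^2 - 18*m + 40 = (m - 5)*(m - 2)*(m + 4)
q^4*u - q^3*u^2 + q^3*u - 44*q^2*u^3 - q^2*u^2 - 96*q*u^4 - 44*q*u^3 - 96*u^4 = (q - 8*u)*(q + 3*u)*(q + 4*u)*(q*u + u)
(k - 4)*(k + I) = k^2 - 4*k + I*k - 4*I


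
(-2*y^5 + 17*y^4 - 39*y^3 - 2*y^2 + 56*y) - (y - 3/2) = -2*y^5 + 17*y^4 - 39*y^3 - 2*y^2 + 55*y + 3/2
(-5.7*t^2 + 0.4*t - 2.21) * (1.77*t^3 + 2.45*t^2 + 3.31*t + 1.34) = -10.089*t^5 - 13.257*t^4 - 21.7987*t^3 - 11.7285*t^2 - 6.7791*t - 2.9614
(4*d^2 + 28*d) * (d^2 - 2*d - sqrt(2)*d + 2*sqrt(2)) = 4*d^4 - 4*sqrt(2)*d^3 + 20*d^3 - 56*d^2 - 20*sqrt(2)*d^2 + 56*sqrt(2)*d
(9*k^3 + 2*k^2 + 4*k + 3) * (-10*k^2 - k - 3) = -90*k^5 - 29*k^4 - 69*k^3 - 40*k^2 - 15*k - 9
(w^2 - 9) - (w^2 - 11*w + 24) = 11*w - 33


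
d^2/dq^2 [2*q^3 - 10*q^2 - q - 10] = 12*q - 20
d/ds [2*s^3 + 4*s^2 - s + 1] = 6*s^2 + 8*s - 1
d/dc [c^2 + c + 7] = 2*c + 1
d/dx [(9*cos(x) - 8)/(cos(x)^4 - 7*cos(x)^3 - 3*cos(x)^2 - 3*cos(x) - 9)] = 16*(27*cos(x)^4 - 158*cos(x)^3 + 141*cos(x)^2 + 48*cos(x) + 105)*sin(x)/(-4*sin(x)^4 - 4*sin(x)^2 + 33*cos(x) + 7*cos(3*x) + 44)^2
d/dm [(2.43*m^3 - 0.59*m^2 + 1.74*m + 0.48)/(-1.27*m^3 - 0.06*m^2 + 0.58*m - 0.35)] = (-1.77635683940025e-15*m^5 - 0.8951*m^4 + 7.2384*m^3 - 0.9605*m^2 + 0.4706*m - 0.8874)/(1.6129*m^6 + 0.1524*m^5 - 1.4696*m^4 + 0.8194*m^3 + 0.3784*m^2 - 0.406*m + 0.1225)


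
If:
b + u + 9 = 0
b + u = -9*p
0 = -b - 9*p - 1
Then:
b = -10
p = 1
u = 1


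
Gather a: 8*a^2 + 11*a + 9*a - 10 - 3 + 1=8*a^2 + 20*a - 12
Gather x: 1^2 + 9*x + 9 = 9*x + 10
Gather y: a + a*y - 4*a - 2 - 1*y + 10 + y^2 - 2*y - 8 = -3*a + y^2 + y*(a - 3)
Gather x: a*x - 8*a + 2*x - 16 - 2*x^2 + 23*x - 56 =-8*a - 2*x^2 + x*(a + 25) - 72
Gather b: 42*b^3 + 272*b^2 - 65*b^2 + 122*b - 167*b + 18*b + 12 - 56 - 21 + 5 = 42*b^3 + 207*b^2 - 27*b - 60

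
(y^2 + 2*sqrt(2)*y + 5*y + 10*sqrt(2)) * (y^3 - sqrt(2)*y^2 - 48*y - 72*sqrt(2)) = y^5 + sqrt(2)*y^4 + 5*y^4 - 52*y^3 + 5*sqrt(2)*y^3 - 260*y^2 - 168*sqrt(2)*y^2 - 840*sqrt(2)*y - 288*y - 1440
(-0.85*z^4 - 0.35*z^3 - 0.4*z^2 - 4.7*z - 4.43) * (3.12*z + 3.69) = -2.652*z^5 - 4.2285*z^4 - 2.5395*z^3 - 16.14*z^2 - 31.1646*z - 16.3467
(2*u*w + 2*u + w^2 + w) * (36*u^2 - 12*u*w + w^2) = 72*u^3*w + 72*u^3 + 12*u^2*w^2 + 12*u^2*w - 10*u*w^3 - 10*u*w^2 + w^4 + w^3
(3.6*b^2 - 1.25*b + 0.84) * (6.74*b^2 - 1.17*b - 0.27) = 24.264*b^4 - 12.637*b^3 + 6.1521*b^2 - 0.6453*b - 0.2268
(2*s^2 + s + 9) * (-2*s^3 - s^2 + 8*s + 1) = -4*s^5 - 4*s^4 - 3*s^3 + s^2 + 73*s + 9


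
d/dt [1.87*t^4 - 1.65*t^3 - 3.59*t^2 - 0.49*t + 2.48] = 7.48*t^3 - 4.95*t^2 - 7.18*t - 0.49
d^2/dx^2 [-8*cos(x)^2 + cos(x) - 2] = -cos(x) + 16*cos(2*x)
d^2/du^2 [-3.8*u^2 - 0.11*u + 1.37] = -7.60000000000000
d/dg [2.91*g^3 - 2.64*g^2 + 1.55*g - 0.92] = 8.73*g^2 - 5.28*g + 1.55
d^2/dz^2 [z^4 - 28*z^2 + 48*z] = 12*z^2 - 56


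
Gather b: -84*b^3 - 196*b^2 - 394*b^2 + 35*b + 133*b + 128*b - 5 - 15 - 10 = -84*b^3 - 590*b^2 + 296*b - 30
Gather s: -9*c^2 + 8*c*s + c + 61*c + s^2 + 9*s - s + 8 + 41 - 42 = -9*c^2 + 62*c + s^2 + s*(8*c + 8) + 7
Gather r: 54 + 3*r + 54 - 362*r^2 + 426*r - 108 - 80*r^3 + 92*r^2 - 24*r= -80*r^3 - 270*r^2 + 405*r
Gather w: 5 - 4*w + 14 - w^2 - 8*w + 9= -w^2 - 12*w + 28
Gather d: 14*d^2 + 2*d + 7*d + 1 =14*d^2 + 9*d + 1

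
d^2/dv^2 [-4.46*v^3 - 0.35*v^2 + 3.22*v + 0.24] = -26.76*v - 0.7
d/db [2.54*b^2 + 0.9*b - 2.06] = 5.08*b + 0.9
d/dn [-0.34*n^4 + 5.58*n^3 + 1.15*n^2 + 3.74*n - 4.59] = -1.36*n^3 + 16.74*n^2 + 2.3*n + 3.74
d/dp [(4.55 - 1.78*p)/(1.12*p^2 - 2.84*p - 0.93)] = (1.9936*p^2 - 10.192*p + 14.5774)/(1.2544*p^4 - 6.3616*p^3 + 5.9824*p^2 + 5.2824*p + 0.8649)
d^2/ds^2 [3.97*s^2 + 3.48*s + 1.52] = 7.94000000000000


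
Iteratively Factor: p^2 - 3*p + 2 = (p - 2)*(p - 1)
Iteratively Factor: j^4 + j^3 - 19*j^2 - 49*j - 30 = (j + 3)*(j^3 - 2*j^2 - 13*j - 10) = (j + 1)*(j + 3)*(j^2 - 3*j - 10) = (j + 1)*(j + 2)*(j + 3)*(j - 5)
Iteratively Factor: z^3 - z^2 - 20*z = (z)*(z^2 - z - 20) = z*(z + 4)*(z - 5)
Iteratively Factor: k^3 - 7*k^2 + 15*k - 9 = (k - 3)*(k^2 - 4*k + 3) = (k - 3)^2*(k - 1)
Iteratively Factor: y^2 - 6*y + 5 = (y - 5)*(y - 1)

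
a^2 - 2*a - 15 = (a - 5)*(a + 3)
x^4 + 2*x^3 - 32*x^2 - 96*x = x*(x - 6)*(x + 4)^2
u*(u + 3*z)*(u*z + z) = u^3*z + 3*u^2*z^2 + u^2*z + 3*u*z^2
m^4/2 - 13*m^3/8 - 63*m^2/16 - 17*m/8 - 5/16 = (m/2 + 1/4)*(m - 5)*(m + 1/4)*(m + 1)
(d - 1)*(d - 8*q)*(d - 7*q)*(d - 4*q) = d^4 - 19*d^3*q - d^3 + 116*d^2*q^2 + 19*d^2*q - 224*d*q^3 - 116*d*q^2 + 224*q^3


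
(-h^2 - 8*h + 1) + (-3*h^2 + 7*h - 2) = -4*h^2 - h - 1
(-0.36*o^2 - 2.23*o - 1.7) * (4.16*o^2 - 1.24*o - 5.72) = -1.4976*o^4 - 8.8304*o^3 - 2.2476*o^2 + 14.8636*o + 9.724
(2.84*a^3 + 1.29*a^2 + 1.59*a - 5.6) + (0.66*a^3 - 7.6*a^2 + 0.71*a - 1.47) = 3.5*a^3 - 6.31*a^2 + 2.3*a - 7.07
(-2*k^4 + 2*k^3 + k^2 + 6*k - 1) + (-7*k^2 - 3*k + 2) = -2*k^4 + 2*k^3 - 6*k^2 + 3*k + 1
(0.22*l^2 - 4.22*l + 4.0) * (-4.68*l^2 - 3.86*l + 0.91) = -1.0296*l^4 + 18.9004*l^3 - 2.2306*l^2 - 19.2802*l + 3.64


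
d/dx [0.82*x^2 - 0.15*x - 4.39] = 1.64*x - 0.15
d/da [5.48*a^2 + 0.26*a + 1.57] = 10.96*a + 0.26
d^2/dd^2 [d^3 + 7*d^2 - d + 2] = 6*d + 14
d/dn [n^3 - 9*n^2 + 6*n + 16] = 3*n^2 - 18*n + 6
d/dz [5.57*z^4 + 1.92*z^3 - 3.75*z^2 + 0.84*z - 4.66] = 22.28*z^3 + 5.76*z^2 - 7.5*z + 0.84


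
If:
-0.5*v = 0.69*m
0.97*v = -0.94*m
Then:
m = 0.00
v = 0.00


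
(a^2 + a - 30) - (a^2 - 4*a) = 5*a - 30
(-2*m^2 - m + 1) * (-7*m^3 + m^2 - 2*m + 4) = 14*m^5 + 5*m^4 - 4*m^3 - 5*m^2 - 6*m + 4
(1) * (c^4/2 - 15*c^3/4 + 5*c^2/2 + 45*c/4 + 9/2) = c^4/2 - 15*c^3/4 + 5*c^2/2 + 45*c/4 + 9/2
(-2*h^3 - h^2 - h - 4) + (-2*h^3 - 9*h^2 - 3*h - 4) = -4*h^3 - 10*h^2 - 4*h - 8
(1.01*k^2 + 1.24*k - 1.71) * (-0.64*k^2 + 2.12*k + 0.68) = -0.6464*k^4 + 1.3476*k^3 + 4.41*k^2 - 2.782*k - 1.1628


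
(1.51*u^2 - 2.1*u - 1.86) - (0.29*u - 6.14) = 1.51*u^2 - 2.39*u + 4.28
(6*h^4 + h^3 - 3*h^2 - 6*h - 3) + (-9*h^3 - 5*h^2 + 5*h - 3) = 6*h^4 - 8*h^3 - 8*h^2 - h - 6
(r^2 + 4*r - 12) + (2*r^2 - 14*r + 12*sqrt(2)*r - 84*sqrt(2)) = 3*r^2 - 10*r + 12*sqrt(2)*r - 84*sqrt(2) - 12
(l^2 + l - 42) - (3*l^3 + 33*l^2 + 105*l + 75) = -3*l^3 - 32*l^2 - 104*l - 117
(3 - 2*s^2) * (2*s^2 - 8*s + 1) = -4*s^4 + 16*s^3 + 4*s^2 - 24*s + 3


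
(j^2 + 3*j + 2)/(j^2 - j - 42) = (j^2 + 3*j + 2)/(j^2 - j - 42)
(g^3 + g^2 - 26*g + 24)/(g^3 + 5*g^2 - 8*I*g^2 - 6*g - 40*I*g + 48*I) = (g - 4)/(g - 8*I)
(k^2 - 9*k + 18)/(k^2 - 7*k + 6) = (k - 3)/(k - 1)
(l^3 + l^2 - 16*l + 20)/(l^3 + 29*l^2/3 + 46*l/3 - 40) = 3*(l^2 - 4*l + 4)/(3*l^2 + 14*l - 24)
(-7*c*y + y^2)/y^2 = (-7*c + y)/y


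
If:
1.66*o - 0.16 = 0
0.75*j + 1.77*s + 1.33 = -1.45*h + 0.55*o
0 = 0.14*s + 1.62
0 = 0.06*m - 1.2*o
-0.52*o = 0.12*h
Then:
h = -0.42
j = 26.41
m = 1.93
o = 0.10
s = -11.57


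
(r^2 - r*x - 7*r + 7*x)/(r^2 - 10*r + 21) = (r - x)/(r - 3)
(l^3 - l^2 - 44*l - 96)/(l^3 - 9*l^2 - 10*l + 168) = (l^2 - 5*l - 24)/(l^2 - 13*l + 42)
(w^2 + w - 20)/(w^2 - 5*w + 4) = (w + 5)/(w - 1)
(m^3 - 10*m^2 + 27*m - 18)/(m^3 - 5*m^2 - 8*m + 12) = (m - 3)/(m + 2)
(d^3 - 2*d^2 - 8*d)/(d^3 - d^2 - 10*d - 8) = d/(d + 1)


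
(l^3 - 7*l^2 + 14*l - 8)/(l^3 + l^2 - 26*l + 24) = (l - 2)/(l + 6)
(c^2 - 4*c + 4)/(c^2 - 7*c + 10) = (c - 2)/(c - 5)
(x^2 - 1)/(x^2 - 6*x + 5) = (x + 1)/(x - 5)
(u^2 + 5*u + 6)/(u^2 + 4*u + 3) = (u + 2)/(u + 1)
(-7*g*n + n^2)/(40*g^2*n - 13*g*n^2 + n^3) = (-7*g + n)/(40*g^2 - 13*g*n + n^2)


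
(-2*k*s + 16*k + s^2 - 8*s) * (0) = 0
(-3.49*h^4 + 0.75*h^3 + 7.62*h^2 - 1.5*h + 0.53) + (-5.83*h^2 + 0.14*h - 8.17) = -3.49*h^4 + 0.75*h^3 + 1.79*h^2 - 1.36*h - 7.64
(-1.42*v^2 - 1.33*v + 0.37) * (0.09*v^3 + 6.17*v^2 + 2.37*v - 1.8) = -0.1278*v^5 - 8.8811*v^4 - 11.5382*v^3 + 1.6868*v^2 + 3.2709*v - 0.666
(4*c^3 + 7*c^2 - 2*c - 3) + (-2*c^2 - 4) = 4*c^3 + 5*c^2 - 2*c - 7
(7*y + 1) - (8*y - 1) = 2 - y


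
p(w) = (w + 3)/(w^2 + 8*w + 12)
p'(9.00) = -0.00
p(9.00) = 0.07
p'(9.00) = -0.00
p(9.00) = 0.07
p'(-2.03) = -277.83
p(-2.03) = -8.14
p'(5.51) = -0.01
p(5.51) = 0.10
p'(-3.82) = -0.23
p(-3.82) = 0.21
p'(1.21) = -0.04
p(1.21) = 0.18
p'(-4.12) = -0.27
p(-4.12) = 0.28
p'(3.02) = -0.02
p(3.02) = 0.13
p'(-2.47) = -1.19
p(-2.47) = -0.32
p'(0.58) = -0.05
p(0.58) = 0.21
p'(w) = (-2*w - 8)*(w + 3)/(w^2 + 8*w + 12)^2 + 1/(w^2 + 8*w + 12)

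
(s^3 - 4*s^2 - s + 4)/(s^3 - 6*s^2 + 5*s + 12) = (s - 1)/(s - 3)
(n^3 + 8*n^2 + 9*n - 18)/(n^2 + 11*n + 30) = (n^2 + 2*n - 3)/(n + 5)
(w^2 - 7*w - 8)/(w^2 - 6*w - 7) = (w - 8)/(w - 7)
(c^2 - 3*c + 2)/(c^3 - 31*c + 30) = (c - 2)/(c^2 + c - 30)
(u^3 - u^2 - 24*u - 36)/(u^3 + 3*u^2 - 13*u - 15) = (u^3 - u^2 - 24*u - 36)/(u^3 + 3*u^2 - 13*u - 15)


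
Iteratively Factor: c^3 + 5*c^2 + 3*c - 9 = (c + 3)*(c^2 + 2*c - 3) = (c - 1)*(c + 3)*(c + 3)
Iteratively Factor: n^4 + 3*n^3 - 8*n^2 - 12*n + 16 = (n - 2)*(n^3 + 5*n^2 + 2*n - 8) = (n - 2)*(n + 4)*(n^2 + n - 2) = (n - 2)*(n + 2)*(n + 4)*(n - 1)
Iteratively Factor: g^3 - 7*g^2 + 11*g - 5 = (g - 5)*(g^2 - 2*g + 1) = (g - 5)*(g - 1)*(g - 1)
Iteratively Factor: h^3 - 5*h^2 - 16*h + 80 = (h - 5)*(h^2 - 16) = (h - 5)*(h + 4)*(h - 4)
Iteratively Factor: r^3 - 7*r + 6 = (r - 2)*(r^2 + 2*r - 3) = (r - 2)*(r - 1)*(r + 3)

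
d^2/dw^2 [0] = 0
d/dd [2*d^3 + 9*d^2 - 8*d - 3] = 6*d^2 + 18*d - 8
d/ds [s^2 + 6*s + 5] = 2*s + 6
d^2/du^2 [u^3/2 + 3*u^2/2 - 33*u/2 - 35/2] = 3*u + 3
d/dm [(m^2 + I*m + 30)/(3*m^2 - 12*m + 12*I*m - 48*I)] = (m^2*(-4 + 3*I) + m*(-60 - 32*I) + 136 - 120*I)/(3*m^4 + m^3*(-24 + 24*I) - 192*I*m^2 + m*(384 + 384*I) - 768)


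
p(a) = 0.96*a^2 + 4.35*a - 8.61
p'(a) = 1.92*a + 4.35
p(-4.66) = -8.03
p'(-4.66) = -4.60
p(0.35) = -6.97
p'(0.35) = 5.02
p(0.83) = -4.34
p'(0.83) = 5.94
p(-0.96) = -11.90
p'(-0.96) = 2.51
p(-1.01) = -12.02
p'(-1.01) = 2.41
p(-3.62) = -11.78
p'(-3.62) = -2.60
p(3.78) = 21.55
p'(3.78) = 11.61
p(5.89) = 50.32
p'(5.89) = 15.66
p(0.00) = -8.61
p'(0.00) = 4.35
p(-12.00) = 77.43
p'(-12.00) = -18.69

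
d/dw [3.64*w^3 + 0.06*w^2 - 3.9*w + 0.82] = 10.92*w^2 + 0.12*w - 3.9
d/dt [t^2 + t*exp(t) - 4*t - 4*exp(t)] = t*exp(t) + 2*t - 3*exp(t) - 4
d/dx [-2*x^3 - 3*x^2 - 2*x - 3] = -6*x^2 - 6*x - 2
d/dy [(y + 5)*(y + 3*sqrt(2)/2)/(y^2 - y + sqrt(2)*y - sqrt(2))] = (-12*y^2 - sqrt(2)*y^2 - 34*sqrt(2)*y - 36 + 5*sqrt(2))/(2*(y^4 - 2*y^3 + 2*sqrt(2)*y^3 - 4*sqrt(2)*y^2 + 3*y^2 - 4*y + 2*sqrt(2)*y + 2))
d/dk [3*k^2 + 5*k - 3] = 6*k + 5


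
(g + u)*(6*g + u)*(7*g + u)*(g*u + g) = 42*g^4*u + 42*g^4 + 55*g^3*u^2 + 55*g^3*u + 14*g^2*u^3 + 14*g^2*u^2 + g*u^4 + g*u^3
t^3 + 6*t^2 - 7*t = t*(t - 1)*(t + 7)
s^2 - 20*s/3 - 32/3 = (s - 8)*(s + 4/3)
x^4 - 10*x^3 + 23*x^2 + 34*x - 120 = (x - 5)*(x - 4)*(x - 3)*(x + 2)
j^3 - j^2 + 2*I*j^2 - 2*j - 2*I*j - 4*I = (j - 2)*(j + 1)*(j + 2*I)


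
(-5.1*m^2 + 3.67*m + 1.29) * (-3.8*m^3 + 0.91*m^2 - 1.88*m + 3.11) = 19.38*m^5 - 18.587*m^4 + 8.0257*m^3 - 21.5867*m^2 + 8.9885*m + 4.0119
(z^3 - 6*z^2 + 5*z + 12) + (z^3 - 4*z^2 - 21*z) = 2*z^3 - 10*z^2 - 16*z + 12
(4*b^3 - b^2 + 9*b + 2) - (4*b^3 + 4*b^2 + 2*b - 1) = -5*b^2 + 7*b + 3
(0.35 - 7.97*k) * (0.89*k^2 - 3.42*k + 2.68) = -7.0933*k^3 + 27.5689*k^2 - 22.5566*k + 0.938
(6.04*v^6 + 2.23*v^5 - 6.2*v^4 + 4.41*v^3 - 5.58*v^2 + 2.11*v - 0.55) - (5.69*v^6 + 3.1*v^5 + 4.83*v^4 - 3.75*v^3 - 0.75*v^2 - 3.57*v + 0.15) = 0.35*v^6 - 0.87*v^5 - 11.03*v^4 + 8.16*v^3 - 4.83*v^2 + 5.68*v - 0.7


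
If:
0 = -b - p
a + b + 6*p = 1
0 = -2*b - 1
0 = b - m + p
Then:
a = -3/2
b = -1/2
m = 0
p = 1/2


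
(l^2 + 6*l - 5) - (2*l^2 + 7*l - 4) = -l^2 - l - 1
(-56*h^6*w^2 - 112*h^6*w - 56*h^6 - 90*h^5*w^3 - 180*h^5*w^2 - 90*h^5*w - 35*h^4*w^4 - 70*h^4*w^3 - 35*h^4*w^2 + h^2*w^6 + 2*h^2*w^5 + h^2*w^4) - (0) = -56*h^6*w^2 - 112*h^6*w - 56*h^6 - 90*h^5*w^3 - 180*h^5*w^2 - 90*h^5*w - 35*h^4*w^4 - 70*h^4*w^3 - 35*h^4*w^2 + h^2*w^6 + 2*h^2*w^5 + h^2*w^4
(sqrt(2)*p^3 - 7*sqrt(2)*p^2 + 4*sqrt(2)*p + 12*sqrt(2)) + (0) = sqrt(2)*p^3 - 7*sqrt(2)*p^2 + 4*sqrt(2)*p + 12*sqrt(2)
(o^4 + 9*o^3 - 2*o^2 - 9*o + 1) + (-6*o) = o^4 + 9*o^3 - 2*o^2 - 15*o + 1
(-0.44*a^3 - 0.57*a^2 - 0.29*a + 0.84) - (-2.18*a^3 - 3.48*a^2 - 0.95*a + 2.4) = 1.74*a^3 + 2.91*a^2 + 0.66*a - 1.56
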